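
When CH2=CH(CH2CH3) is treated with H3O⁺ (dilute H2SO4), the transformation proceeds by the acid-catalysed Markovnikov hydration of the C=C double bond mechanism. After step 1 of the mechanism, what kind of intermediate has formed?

Step 1: Protonation of the alkene by H3O⁺: the π bond acts as the nucleophile and picks up H⁺, giving the more stable (Markovnikov) secondary carbocation. H2O is released.
After step 1 the species present is a secondary carbocation.

secondary carbocation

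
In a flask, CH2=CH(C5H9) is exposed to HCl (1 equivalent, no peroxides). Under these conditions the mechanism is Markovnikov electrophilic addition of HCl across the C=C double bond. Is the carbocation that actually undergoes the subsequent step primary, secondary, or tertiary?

tertiary

Step 1: Protonation of the alkene by HCl: the π bond acts as the nucleophile and picks up H⁺, giving the more stable (Markovnikov) secondary carbocation. The H–Cl bond breaks heterolytically, releasing Cl⁻.
Step 2: A 1,2-hydride shift from the adjacent cyclopentyl carbon moves the positive charge from the secondary centre to an adjacent carbon, generating a more stable tertiary carbocation.
The cation rearranges from secondary to tertiary via a 1,2-hydride shift from the adjacent cyclopentyl carbon; the tertiary cation is what reacts next.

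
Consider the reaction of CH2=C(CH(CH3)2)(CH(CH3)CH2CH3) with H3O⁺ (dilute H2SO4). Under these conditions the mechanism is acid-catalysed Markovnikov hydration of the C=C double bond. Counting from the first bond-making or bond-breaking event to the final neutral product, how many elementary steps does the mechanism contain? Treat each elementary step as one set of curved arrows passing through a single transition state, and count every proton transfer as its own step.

3

Step 1: Protonation of the alkene by H3O⁺: the π bond acts as the nucleophile and picks up H⁺, giving the more stable (Markovnikov) tertiary carbocation. H2O is released.
(No 1,2-shift: no single shift to an adjacent carbon would give a more stable cation.)
Step 2: A lone pair on the oxygen of H2O attacks the carbocation, forming a C–O bond and an oxonium ion (a protonated alcohol).
Step 3: Deprotonation of the oxonium ion by a water molecule delivers the neutral alcohol and regenerates the acid catalyst.
Total: 3 elementary steps.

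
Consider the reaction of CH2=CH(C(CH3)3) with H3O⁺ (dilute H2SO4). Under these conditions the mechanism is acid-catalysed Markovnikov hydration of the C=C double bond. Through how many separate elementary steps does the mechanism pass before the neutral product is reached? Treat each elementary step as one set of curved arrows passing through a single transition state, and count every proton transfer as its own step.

4

Step 1: Protonation of the alkene by H3O⁺: the π bond acts as the nucleophile and picks up H⁺, giving the more stable (Markovnikov) secondary carbocation. H2O is released.
Step 2: A 1,2-methyl shift from the adjacent tert-butyl carbon moves the positive charge from the secondary centre to an adjacent carbon, generating a more stable tertiary carbocation.
Step 3: Water acts as the nucleophile: an oxygen lone pair bonds to the cationic carbon, giving an oxonium-ion intermediate.
Step 4: Deprotonation of the oxonium ion by a water molecule delivers the neutral alcohol and regenerates the acid catalyst.
Total: 4 elementary steps.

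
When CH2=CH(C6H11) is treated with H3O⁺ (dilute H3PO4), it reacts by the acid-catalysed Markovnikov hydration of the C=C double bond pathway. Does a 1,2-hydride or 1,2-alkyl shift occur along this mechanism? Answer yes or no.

The first-formed carbocation is secondary.
The adjacent cyclohexyl carbon already bears 2 other carbon substituents and has a hydrogen to migrate; after a 1,2-hydride shift from that carbon the positive charge sits on a tertiary centre.
Tertiary is more stable than secondary, so the shift occurs.

yes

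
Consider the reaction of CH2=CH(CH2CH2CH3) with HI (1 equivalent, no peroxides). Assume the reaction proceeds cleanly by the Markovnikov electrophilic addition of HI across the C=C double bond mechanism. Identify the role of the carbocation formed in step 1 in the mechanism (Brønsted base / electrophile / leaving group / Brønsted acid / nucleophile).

Step 2: I⁻ captures the cation: a lone pair on I⁻ fills the empty p orbital, producing the alkyl halide product.
The carbocation formed in step 1 accepts an electron pair into an empty or π* orbital — it is the electrophile.

electrophile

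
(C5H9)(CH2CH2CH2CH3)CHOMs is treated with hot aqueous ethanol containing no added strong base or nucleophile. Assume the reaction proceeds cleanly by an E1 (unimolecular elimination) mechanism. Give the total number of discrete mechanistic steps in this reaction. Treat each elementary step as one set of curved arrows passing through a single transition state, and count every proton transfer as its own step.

3

Step 1: Rate-determining heterolysis of the C–O bond gives MsO⁻ and a secondary carbocation.
Step 2: Carbocation rearrangement: a 1,2-hydride shift from the adjacent cyclopentyl carbon converts the initially-formed secondary cation into the more stable tertiary cation.
Step 3: A water (or ethanol) molecule (solvent) deprotonates a β-carbon; as the C–H bond breaks, those electrons form the new alkene π bond.
Total: 3 elementary steps.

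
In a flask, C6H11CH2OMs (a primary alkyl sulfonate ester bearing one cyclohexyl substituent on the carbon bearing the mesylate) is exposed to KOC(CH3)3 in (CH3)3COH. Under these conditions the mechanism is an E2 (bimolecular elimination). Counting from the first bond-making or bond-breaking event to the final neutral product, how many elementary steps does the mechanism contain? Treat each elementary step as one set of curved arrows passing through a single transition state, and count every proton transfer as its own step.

1

Step 1: In one step, (CH3)3CO⁻ pulls off a β-proton, the C–O bond cleaves, and a C=C double bond forms between the α- and β-carbons (E2, anti elimination).
Total: 1 elementary step.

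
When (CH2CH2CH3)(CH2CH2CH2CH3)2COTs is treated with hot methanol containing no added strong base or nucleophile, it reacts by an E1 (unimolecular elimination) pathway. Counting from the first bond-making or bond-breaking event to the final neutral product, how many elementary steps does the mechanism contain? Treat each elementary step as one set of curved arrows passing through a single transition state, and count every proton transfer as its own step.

2

Step 1: The C–O bond breaks with both electrons going to the tosylate; TsO⁻ leaves and a tertiary carbocation remains.
(No 1,2-shift: no single shift to an adjacent carbon would give a more stable cation.)
Step 2: A weak base (a methanol molecule from the solvent) removes a proton from a carbon adjacent to the cationic centre; the electrons of that C–H bond become the new π(C=C) bond, giving the alkene.
Total: 2 elementary steps.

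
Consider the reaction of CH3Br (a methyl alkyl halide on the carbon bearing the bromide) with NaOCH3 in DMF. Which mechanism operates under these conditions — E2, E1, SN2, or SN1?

SN2

Conditions: a methyl substrate with a strong nucleophile in the polar aprotic solvent DMF.
These conditions are the textbook signature of the SN2 pathway.
An unhindered substrate with a strong nucleophile in a polar aprotic solvent favours one-step backside displacement.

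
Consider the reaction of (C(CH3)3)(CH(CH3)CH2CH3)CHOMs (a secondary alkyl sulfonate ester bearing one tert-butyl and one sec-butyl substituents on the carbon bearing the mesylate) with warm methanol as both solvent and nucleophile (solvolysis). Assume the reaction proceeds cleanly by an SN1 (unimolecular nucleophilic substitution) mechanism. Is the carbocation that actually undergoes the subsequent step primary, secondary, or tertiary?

Step 1: Rate-determining heterolysis of the C–O bond gives MsO⁻ and a secondary carbocation.
Step 2: Carbocation rearrangement: a 1,2-hydride shift from the adjacent sec-butyl carbon converts the initially-formed secondary cation into the more stable tertiary cation.
The cation rearranges from secondary to tertiary via a 1,2-hydride shift from the adjacent sec-butyl carbon; the tertiary cation is what reacts next.

tertiary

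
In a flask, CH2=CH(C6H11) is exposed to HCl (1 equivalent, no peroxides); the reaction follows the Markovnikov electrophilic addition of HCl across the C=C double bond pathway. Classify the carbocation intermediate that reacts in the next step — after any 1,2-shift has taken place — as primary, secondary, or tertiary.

tertiary

Step 1: Protonation of the alkene by HCl: the π bond acts as the nucleophile and picks up H⁺, giving the more stable (Markovnikov) secondary carbocation. The H–Cl bond breaks heterolytically, releasing Cl⁻.
Step 2: A 1,2-hydride shift from the adjacent cyclohexyl carbon moves the positive charge from the secondary centre to an adjacent carbon, generating a more stable tertiary carbocation.
The cation rearranges from secondary to tertiary via a 1,2-hydride shift from the adjacent cyclohexyl carbon; the tertiary cation is what reacts next.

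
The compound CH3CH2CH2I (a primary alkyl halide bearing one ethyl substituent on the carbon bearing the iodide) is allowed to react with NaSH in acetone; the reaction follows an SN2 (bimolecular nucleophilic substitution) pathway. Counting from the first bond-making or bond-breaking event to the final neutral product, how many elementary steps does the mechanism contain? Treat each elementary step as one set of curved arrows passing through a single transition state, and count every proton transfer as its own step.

Step 1: The hydrosulfide nucleophile donates a lone pair from S to the α-carbon in a backside attack; simultaneously the C–I σ-bond breaks and both of its electrons leave with I⁻. One concerted step with inversion of configuration.
Total: 1 elementary step.

1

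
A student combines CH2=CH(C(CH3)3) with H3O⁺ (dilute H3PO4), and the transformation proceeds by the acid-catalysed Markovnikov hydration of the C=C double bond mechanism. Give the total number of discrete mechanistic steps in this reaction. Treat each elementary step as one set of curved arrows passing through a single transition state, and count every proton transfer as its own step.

Step 1: The π electrons of the C=C bond attack a proton of H3O⁺; Markovnikov addition places the new C–H on the less-substituted alkene carbon, so the positive charge ends up on the more-substituted carbon — a secondary carbocation. H2O is released.
Step 2: Carbocation rearrangement: a 1,2-methyl shift from the adjacent tert-butyl carbon converts the initially-formed secondary cation into the more stable tertiary cation.
Step 3: A lone pair on the oxygen of H2O attacks the carbocation, forming a C–O bond and an oxonium ion (a protonated alcohol).
Step 4: Deprotonation of the oxonium ion by a water molecule delivers the neutral alcohol and regenerates the acid catalyst.
Total: 4 elementary steps.

4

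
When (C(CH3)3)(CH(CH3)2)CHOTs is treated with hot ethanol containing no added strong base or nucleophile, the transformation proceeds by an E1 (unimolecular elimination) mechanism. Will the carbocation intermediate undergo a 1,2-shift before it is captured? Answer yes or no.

The first-formed carbocation is secondary.
The adjacent isopropyl carbon already bears 2 other carbon substituents and has a hydrogen to migrate; after a 1,2-hydride shift from that carbon the positive charge sits on a tertiary centre.
Tertiary is more stable than secondary, so the shift occurs.

yes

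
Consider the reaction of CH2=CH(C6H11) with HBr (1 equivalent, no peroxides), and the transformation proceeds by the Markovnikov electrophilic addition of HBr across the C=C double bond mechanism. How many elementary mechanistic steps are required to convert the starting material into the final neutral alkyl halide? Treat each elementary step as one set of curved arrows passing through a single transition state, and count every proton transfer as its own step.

3

Step 1: Protonation of the alkene by HBr: the π bond acts as the nucleophile and picks up H⁺, giving the more stable (Markovnikov) secondary carbocation. The H–Br bond breaks heterolytically, releasing Br⁻.
Step 2: A 1,2-hydride shift from the adjacent cyclohexyl carbon moves the positive charge from the secondary centre to an adjacent carbon, generating a more stable tertiary carbocation.
Step 3: Br⁻ captures the cation: a lone pair on Br⁻ fills the empty p orbital, producing the alkyl halide product.
Total: 3 elementary steps.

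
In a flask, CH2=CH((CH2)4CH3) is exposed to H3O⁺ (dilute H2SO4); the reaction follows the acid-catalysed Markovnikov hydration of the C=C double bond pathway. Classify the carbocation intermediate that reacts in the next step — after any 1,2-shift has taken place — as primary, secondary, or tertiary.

Step 1: Protonation of the alkene by H3O⁺: the π bond acts as the nucleophile and picks up H⁺, giving the more stable (Markovnikov) secondary carbocation. H2O is released.
No single 1,2-shift to an adjacent carbon would give a more-substituted cation, so no rearrangement occurs.

secondary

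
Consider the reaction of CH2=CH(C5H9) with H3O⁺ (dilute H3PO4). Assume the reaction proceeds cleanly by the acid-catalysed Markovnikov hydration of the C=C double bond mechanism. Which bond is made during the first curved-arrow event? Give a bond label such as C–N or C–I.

Step 1: Protonation of the alkene by H3O⁺: the π bond acts as the nucleophile and picks up H⁺, giving the more stable (Markovnikov) secondary carbocation. H2O is released.
The bond formed in this step is the C–H bond.

C–H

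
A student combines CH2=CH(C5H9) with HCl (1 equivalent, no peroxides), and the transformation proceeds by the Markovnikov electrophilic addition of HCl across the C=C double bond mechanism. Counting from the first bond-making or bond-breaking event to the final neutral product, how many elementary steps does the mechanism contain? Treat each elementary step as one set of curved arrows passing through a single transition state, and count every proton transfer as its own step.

Step 1: The π electrons of the C=C bond attack a proton of HCl; Markovnikov addition places the new C–H on the less-substituted alkene carbon, so the positive charge ends up on the more-substituted carbon — a secondary carbocation. The H–Cl bond breaks heterolytically, releasing Cl⁻.
Step 2: A 1,2-hydride shift from the adjacent cyclopentyl carbon moves the positive charge from the secondary centre to an adjacent carbon, generating a more stable tertiary carbocation.
Step 3: Nucleophilic attack by Cl⁻ on the carbocation completes the addition, giving R–Cl.
Total: 3 elementary steps.

3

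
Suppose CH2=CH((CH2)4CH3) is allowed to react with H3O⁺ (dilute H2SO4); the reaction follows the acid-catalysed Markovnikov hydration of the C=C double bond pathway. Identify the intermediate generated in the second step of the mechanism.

oxonium ion

Step 1: Electrophilic addition begins with the π(C=C) electrons forming a bond to the proton of H3O⁺. Following Markovnikov's rule, the resulting cation is secondary. H2O is released.
Step 2: Water acts as the nucleophile: an oxygen lone pair bonds to the cationic carbon, giving an oxonium-ion intermediate.
After step 2 the species present is an oxonium ion.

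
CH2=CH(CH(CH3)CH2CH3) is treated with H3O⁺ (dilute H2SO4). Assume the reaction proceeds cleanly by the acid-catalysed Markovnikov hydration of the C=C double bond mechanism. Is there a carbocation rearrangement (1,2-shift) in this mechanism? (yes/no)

yes

The first-formed carbocation is secondary.
The adjacent sec-butyl carbon already bears 2 other carbon substituents and has a hydrogen to migrate; after a 1,2-hydride shift from that carbon the positive charge sits on a tertiary centre.
Tertiary is more stable than secondary, so the shift occurs.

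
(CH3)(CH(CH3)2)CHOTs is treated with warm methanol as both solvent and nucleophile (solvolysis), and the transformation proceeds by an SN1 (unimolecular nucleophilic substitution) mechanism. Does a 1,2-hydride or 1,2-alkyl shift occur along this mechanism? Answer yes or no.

yes

The first-formed carbocation is secondary.
The adjacent isopropyl carbon already bears 2 other carbon substituents and has a hydrogen to migrate; after a 1,2-hydride shift from that carbon the positive charge sits on a tertiary centre.
Tertiary is more stable than secondary, so the shift occurs.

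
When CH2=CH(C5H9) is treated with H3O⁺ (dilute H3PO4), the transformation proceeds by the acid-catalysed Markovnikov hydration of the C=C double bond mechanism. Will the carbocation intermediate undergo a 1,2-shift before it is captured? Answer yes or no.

The first-formed carbocation is secondary.
The adjacent cyclopentyl carbon already bears 2 other carbon substituents and has a hydrogen to migrate; after a 1,2-hydride shift from that carbon the positive charge sits on a tertiary centre.
Tertiary is more stable than secondary, so the shift occurs.

yes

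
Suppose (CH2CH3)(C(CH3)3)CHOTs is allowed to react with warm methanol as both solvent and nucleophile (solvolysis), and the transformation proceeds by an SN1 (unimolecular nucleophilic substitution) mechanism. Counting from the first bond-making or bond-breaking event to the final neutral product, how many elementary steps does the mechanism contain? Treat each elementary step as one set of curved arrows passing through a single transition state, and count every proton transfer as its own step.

Step 1: The C–O bond breaks with both electrons going to the tosylate; TsO⁻ leaves and a secondary carbocation remains.
Step 2: Carbocation rearrangement: a 1,2-methyl shift from the adjacent tert-butyl carbon converts the initially-formed secondary cation into the more stable tertiary cation.
Step 3: A lone pair on the oxygen of CH3OH attacks the carbocation, forming a new C–O σ-bond and an oxonium ion.
Step 4: Proton transfer from the O–H of the oxonium ion to a solvent molecule delivers the neutral ether.
Total: 4 elementary steps.

4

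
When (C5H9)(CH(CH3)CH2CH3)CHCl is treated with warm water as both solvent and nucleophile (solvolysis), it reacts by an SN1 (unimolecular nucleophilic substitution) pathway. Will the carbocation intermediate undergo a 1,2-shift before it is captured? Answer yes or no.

yes

The first-formed carbocation is secondary.
The adjacent cyclopentyl carbon already bears 2 other carbon substituents and has a hydrogen to migrate; after a 1,2-hydride shift from that carbon the positive charge sits on a tertiary centre.
Tertiary is more stable than secondary, so the shift occurs.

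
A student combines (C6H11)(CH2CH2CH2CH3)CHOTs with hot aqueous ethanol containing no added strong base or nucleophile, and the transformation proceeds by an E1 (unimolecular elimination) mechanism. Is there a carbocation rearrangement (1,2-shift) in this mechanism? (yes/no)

yes

The first-formed carbocation is secondary.
The adjacent cyclohexyl carbon already bears 2 other carbon substituents and has a hydrogen to migrate; after a 1,2-hydride shift from that carbon the positive charge sits on a tertiary centre.
Tertiary is more stable than secondary, so the shift occurs.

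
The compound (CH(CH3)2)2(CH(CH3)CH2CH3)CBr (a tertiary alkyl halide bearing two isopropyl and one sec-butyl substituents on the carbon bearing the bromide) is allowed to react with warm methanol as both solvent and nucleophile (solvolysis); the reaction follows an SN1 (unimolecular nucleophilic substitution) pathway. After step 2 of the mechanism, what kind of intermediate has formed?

oxonium ion

Step 1: Ionisation: the C–Br σ-bond cleaves heterolytically; both bonding electrons depart with Br⁻, leaving a tertiary carbocation at the α-carbon.
Step 2: CH3OH donates an oxygen lone pair into the empty p orbital of the cation, giving a protonated ether (an oxonium ion).
After step 2 the species present is an oxonium ion.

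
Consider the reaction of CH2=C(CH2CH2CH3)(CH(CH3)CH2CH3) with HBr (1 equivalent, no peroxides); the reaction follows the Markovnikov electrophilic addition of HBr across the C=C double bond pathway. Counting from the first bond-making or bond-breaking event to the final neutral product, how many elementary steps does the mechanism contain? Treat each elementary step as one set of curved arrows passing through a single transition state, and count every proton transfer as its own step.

Step 1: Electrophilic addition begins with the π(C=C) electrons forming a bond to the proton of HBr. Following Markovnikov's rule, the resulting cation is tertiary. The H–Br bond breaks heterolytically, releasing Br⁻.
(No 1,2-shift: no single shift to an adjacent carbon would give a more stable cation.)
Step 2: Nucleophilic attack by Br⁻ on the carbocation completes the addition, giving R–Br.
Total: 2 elementary steps.

2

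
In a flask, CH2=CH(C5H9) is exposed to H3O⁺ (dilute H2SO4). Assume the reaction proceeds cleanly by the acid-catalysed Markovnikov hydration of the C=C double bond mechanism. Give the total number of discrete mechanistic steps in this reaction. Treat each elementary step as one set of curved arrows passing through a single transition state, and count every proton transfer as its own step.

4

Step 1: Electrophilic addition begins with the π(C=C) electrons forming a bond to the proton of H3O⁺. Following Markovnikov's rule, the resulting cation is secondary. H2O is released.
Step 2: A hydride (H with its bonding pair) migrates from the adjacent cyclopentyl carbon to the cationic centre — a 1,2-hydride shift — upgrading the secondary cation to a tertiary one.
Step 3: Nucleophilic capture of the cation by H2O produces the protonated alcohol (an oxonium ion).
Step 4: H2O removes a proton from the oxonium oxygen, regenerating H3O⁺ and giving the neutral alcohol.
Total: 4 elementary steps.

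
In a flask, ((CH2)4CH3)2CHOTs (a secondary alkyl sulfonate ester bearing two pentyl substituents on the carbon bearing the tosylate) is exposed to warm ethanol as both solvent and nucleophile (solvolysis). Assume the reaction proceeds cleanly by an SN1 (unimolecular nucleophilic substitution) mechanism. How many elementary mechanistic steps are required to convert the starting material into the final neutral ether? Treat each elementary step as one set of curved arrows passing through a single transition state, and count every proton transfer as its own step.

3

Step 1: Ionisation: the C–O σ-bond cleaves heterolytically; both bonding electrons depart with TsO⁻, leaving a secondary carbocation at the α-carbon.
(No 1,2-shift: no single shift to an adjacent carbon would give a more stable cation.)
Step 2: A lone pair on the oxygen of CH3CH2OH attacks the carbocation, forming a new C–O σ-bond and an oxonium ion.
Step 3: Proton transfer from the O–H of the oxonium ion to a solvent molecule delivers the neutral ether.
Total: 3 elementary steps.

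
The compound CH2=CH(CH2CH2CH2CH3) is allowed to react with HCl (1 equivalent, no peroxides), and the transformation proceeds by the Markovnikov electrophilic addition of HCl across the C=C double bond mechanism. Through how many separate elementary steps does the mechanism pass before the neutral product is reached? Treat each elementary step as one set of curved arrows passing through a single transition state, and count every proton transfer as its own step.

Step 1: Protonation of the alkene by HCl: the π bond acts as the nucleophile and picks up H⁺, giving the more stable (Markovnikov) secondary carbocation. The H–Cl bond breaks heterolytically, releasing Cl⁻.
(No 1,2-shift: no single shift to an adjacent carbon would give a more stable cation.)
Step 2: The Cl⁻ anion donates a lone pair to the carbocation, forming the new C–Cl σ-bond and giving the neutral alkyl halide.
Total: 2 elementary steps.

2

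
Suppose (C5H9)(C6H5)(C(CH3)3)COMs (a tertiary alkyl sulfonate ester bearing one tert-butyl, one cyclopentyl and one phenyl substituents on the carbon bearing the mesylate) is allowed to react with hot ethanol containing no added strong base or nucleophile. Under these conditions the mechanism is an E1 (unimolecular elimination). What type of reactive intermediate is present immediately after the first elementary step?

Step 1: The C–O bond breaks with both electrons going to the mesylate; MsO⁻ leaves and a tertiary carbocation remains.
After step 1 the species present is a tertiary carbocation.

tertiary carbocation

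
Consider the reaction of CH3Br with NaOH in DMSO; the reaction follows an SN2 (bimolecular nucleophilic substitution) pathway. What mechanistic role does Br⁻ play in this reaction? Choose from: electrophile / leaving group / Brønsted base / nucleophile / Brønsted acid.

leaving group

Step 1: Backside attack by OH⁻ on the carbon bearing the bromide: the new C–O bond forms as the C–Br bond breaks, with Walden inversion at carbon.
Br⁻ departs with both electrons of the breaking σ-bond — that is the definition of a leaving group.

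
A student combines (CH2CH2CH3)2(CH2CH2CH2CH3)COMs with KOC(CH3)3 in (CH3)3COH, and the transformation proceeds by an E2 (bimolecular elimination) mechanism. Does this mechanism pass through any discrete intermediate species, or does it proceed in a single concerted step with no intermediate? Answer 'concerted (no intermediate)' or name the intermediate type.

concerted (no intermediate)

Concerted anti-periplanar elimination: (CH3)3CO⁻ abstracts a β-H while MsO⁻ leaves, and the C–H electrons become the new C=C π bond — all in a single transition state.
All bond changes occur in one transition state; no discrete intermediate is formed.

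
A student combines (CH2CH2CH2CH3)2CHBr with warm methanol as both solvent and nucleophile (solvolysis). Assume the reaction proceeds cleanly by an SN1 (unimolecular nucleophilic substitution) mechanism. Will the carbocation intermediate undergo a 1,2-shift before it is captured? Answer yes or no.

The first-formed carbocation is secondary.
No single 1,2-shift to an adjacent carbon would produce a more-substituted cation than the one already present, so no rearrangement occurs.

no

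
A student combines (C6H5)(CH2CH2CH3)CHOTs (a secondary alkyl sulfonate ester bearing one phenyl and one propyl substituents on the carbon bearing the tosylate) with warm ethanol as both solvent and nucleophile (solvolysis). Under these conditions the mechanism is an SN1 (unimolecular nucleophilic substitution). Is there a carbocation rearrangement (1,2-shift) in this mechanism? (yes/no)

no

The first-formed carbocation is secondary.
No single 1,2-shift to an adjacent carbon would produce a more-substituted cation than the one already present, so no rearrangement occurs.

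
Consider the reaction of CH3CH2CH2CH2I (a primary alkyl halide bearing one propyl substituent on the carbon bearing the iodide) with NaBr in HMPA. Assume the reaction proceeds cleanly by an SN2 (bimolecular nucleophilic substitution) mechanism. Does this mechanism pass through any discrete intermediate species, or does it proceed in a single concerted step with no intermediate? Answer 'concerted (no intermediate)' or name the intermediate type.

concerted (no intermediate)

Backside attack by Br⁻ on the carbon bearing the iodide: the new C–Br bond forms as the C–I bond breaks, with Walden inversion at carbon.
All bond changes occur in one transition state; no discrete intermediate is formed.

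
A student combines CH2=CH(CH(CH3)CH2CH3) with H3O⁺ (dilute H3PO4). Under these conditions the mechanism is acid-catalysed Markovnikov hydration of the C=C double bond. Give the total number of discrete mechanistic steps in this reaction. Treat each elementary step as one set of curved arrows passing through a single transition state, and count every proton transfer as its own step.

Step 1: Protonation of the alkene by H3O⁺: the π bond acts as the nucleophile and picks up H⁺, giving the more stable (Markovnikov) secondary carbocation. H2O is released.
Step 2: A hydride (H with its bonding pair) migrates from the adjacent sec-butyl carbon to the cationic centre — a 1,2-hydride shift — upgrading the secondary cation to a tertiary one.
Step 3: Nucleophilic capture of the cation by H2O produces the protonated alcohol (an oxonium ion).
Step 4: Proton transfer from the O–H of the oxonium ion to H2O completes the catalytic cycle and yields the alcohol.
Total: 4 elementary steps.

4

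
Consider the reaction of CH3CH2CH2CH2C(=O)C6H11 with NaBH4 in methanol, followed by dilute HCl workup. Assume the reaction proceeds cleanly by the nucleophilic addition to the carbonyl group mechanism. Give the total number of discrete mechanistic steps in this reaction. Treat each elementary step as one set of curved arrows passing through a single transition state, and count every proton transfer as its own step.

Step 1: Nucleophilic addition: H⁻ (delivered from BH4⁻) adds to the carbonyl carbon, pushing the π(C=O) electron pair onto oxygen and giving a tetrahedral alkoxide.
Step 2: On dilute HCl workup the alkoxide oxygen is protonated, giving an alcohol.
Total: 2 elementary steps.

2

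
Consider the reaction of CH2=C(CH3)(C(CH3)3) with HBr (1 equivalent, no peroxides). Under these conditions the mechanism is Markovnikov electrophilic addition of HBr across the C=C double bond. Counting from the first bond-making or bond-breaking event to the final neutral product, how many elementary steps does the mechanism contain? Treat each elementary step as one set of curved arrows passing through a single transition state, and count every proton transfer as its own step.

Step 1: Protonation of the alkene by HBr: the π bond acts as the nucleophile and picks up H⁺, giving the more stable (Markovnikov) tertiary carbocation. The H–Br bond breaks heterolytically, releasing Br⁻.
(No 1,2-shift: no single shift to an adjacent carbon would give a more stable cation.)
Step 2: Nucleophilic attack by Br⁻ on the carbocation completes the addition, giving R–Br.
Total: 2 elementary steps.

2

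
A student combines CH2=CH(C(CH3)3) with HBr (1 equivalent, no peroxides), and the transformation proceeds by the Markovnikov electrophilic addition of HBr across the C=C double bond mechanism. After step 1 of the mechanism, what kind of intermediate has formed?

secondary carbocation

Step 1: The π electrons of the C=C bond attack a proton of HBr; Markovnikov addition places the new C–H on the less-substituted alkene carbon, so the positive charge ends up on the more-substituted carbon — a secondary carbocation. The H–Br bond breaks heterolytically, releasing Br⁻.
After step 1 the species present is a secondary carbocation.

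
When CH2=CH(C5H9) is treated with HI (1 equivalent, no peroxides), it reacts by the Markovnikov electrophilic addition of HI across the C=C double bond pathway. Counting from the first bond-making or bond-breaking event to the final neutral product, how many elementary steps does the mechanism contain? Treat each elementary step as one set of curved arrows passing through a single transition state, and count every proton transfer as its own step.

Step 1: Electrophilic addition begins with the π(C=C) electrons forming a bond to the proton of HI. Following Markovnikov's rule, the resulting cation is secondary. The H–I bond breaks heterolytically, releasing I⁻.
Step 2: Carbocation rearrangement: a 1,2-hydride shift from the adjacent cyclopentyl carbon converts the initially-formed secondary cation into the more stable tertiary cation.
Step 3: Nucleophilic attack by I⁻ on the carbocation completes the addition, giving R–I.
Total: 3 elementary steps.

3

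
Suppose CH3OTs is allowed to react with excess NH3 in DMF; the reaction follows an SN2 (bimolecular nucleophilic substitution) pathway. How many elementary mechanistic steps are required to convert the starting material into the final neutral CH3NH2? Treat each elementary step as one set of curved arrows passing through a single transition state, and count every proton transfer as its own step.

Step 1: A lone pair on the N of NH3 attacks the α-carbon from the back side while the C–O bond breaks; both bonding electrons leave with TsO⁻. The product of this concerted step is an alkylammonium ion.
Step 2: A second equivalent of NH3 removes a proton from the N, giving the neutral product.
Total: 2 elementary steps.

2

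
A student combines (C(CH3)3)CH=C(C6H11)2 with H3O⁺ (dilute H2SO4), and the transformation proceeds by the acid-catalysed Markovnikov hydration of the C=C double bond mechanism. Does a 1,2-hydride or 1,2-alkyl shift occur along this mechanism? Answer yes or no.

The first-formed carbocation is tertiary.
No single 1,2-shift to an adjacent carbon would produce a more-substituted cation than the one already present, so no rearrangement occurs.

no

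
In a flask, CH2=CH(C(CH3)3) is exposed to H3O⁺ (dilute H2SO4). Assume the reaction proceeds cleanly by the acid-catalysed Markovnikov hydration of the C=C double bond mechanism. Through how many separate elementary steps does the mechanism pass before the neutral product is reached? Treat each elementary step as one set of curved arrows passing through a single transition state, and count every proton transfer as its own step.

Step 1: Electrophilic addition begins with the π(C=C) electrons forming a bond to the proton of H3O⁺. Following Markovnikov's rule, the resulting cation is secondary. H2O is released.
Step 2: Carbocation rearrangement: a 1,2-methyl shift from the adjacent tert-butyl carbon converts the initially-formed secondary cation into the more stable tertiary cation.
Step 3: A lone pair on the oxygen of H2O attacks the carbocation, forming a C–O bond and an oxonium ion (a protonated alcohol).
Step 4: H2O removes a proton from the oxonium oxygen, regenerating H3O⁺ and giving the neutral alcohol.
Total: 4 elementary steps.

4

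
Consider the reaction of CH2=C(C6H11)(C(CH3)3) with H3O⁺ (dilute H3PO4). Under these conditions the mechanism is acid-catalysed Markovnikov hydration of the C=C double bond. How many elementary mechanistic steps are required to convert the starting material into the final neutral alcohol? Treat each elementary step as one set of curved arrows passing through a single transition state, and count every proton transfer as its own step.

3

Step 1: Protonation of the alkene by H3O⁺: the π bond acts as the nucleophile and picks up H⁺, giving the more stable (Markovnikov) tertiary carbocation. H2O is released.
(No 1,2-shift: no single shift to an adjacent carbon would give a more stable cation.)
Step 2: A lone pair on the oxygen of H2O attacks the carbocation, forming a C–O bond and an oxonium ion (a protonated alcohol).
Step 3: Deprotonation of the oxonium ion by a water molecule delivers the neutral alcohol and regenerates the acid catalyst.
Total: 3 elementary steps.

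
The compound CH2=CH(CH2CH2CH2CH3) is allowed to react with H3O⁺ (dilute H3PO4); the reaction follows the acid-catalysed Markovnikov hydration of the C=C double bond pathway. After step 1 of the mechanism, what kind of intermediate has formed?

secondary carbocation

Step 1: The π electrons of the C=C bond attack a proton of H3O⁺; Markovnikov addition places the new C–H on the less-substituted alkene carbon, so the positive charge ends up on the more-substituted carbon — a secondary carbocation. H2O is released.
After step 1 the species present is a secondary carbocation.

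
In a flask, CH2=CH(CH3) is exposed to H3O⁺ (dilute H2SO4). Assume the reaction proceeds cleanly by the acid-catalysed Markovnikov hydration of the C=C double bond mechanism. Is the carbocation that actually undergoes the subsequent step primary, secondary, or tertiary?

Step 1: Protonation of the alkene by H3O⁺: the π bond acts as the nucleophile and picks up H⁺, giving the more stable (Markovnikov) secondary carbocation. H2O is released.
No single 1,2-shift to an adjacent carbon would give a more-substituted cation, so no rearrangement occurs.

secondary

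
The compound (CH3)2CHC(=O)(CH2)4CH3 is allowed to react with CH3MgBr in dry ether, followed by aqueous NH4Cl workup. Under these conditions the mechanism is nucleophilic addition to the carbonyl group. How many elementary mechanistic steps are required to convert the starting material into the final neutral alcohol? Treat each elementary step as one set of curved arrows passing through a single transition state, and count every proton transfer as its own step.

2

Step 1: A lone pair / filled orbital on the carbanion-like carbon of CH3MgBr attacks the electrophilic carbonyl carbon; the π(C=O) electrons shift onto oxygen, producing a tetrahedral alkoxide intermediate.
Step 2: Protonation of the alkoxide by aqueous NH4Cl workup furnishes an alcohol.
Total: 2 elementary steps.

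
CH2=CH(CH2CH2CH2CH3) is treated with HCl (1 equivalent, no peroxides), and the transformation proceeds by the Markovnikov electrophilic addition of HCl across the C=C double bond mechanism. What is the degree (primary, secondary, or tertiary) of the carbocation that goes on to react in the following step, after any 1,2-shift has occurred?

Step 1: The π electrons of the C=C bond attack a proton of HCl; Markovnikov addition places the new C–H on the less-substituted alkene carbon, so the positive charge ends up on the more-substituted carbon — a secondary carbocation. The H–Cl bond breaks heterolytically, releasing Cl⁻.
No single 1,2-shift to an adjacent carbon would give a more-substituted cation, so no rearrangement occurs.

secondary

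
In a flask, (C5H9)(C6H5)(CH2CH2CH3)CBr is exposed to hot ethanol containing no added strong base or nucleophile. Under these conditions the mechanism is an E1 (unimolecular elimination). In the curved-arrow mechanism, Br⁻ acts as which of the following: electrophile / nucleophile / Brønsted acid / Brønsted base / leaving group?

leaving group

Step 1: Rate-determining heterolysis of the C–Br bond gives Br⁻ and a tertiary carbocation.
Br⁻ departs with both electrons of the breaking σ-bond — that is the definition of a leaving group.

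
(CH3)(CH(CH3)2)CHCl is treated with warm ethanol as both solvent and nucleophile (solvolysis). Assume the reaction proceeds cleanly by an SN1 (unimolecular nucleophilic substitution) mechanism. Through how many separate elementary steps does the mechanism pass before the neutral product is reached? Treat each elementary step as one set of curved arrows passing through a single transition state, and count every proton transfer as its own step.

Step 1: The C–Cl bond breaks with both electrons going to the chloride; Cl⁻ leaves and a secondary carbocation remains.
Step 2: A hydride (H with its bonding pair) migrates from the adjacent isopropyl carbon to the cationic centre — a 1,2-hydride shift — upgrading the secondary cation to a tertiary one.
Step 3: CH3CH2OH donates an oxygen lone pair into the empty p orbital of the cation, giving a protonated ether (an oxonium ion).
Step 4: Proton transfer from the O–H of the oxonium ion to a solvent molecule delivers the neutral ether.
Total: 4 elementary steps.

4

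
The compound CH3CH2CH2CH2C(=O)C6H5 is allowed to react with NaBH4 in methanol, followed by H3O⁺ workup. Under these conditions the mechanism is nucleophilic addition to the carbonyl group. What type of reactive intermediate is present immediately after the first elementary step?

Step 1: H⁻ (delivered from BH4⁻) attacks the sp² carbonyl carbon; the C=O π bond breaks and the electrons end up as a lone pair on the alkoxide oxygen of the tetrahedral intermediate.
After step 1 the species present is a tetrahedral alkoxide intermediate.

tetrahedral alkoxide intermediate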